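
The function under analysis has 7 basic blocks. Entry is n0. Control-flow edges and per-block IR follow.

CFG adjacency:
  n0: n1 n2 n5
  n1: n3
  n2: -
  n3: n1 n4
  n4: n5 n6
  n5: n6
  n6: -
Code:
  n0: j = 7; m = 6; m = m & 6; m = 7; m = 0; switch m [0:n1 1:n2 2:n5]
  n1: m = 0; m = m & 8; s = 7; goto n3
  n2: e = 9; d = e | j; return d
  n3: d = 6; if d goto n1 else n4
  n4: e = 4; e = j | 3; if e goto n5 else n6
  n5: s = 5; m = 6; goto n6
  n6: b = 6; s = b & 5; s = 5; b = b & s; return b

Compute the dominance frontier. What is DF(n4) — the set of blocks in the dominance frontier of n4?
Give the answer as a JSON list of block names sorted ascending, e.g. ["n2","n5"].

Answer: ["n5", "n6"]

Derivation:
idom tree: n1←n0 n2←n0 n3←n1 n4←n3 n5←n0 n6←n0
Dom∩ at merges:
  n1: preds {n0,n3}: {n0} ∩ {n0,n1,n3} = {n0}; idom=n0
  n5: preds {n0,n4}: {n0} ∩ {n0,n1,n3,n4} = {n0}; idom=n0
  n6: preds {n4,n5}: {n0,n1,n3,n4} ∩ {n0,n5} = {n0}; idom=n0

DF walk-up:
  join n1 pred n0: · stop@n0
  join n1 pred n3: n3→n1 stop@n0
  join n5 pred n0: · stop@n0
  join n5 pred n4: n4→n3→n1 stop@n0
  join n6 pred n4: n4→n3→n1 stop@n0
  join n6 pred n5: n5 stop@n0
  DF(n0)=∅
  DF(n1)={n1,n5,n6}
  DF(n2)=∅
  DF(n3)={n1,n5,n6}
  DF(n4)={n5,n6}
  DF(n5)={n6}
  DF(n6)=∅

DF(n4) = ["n5", "n6"]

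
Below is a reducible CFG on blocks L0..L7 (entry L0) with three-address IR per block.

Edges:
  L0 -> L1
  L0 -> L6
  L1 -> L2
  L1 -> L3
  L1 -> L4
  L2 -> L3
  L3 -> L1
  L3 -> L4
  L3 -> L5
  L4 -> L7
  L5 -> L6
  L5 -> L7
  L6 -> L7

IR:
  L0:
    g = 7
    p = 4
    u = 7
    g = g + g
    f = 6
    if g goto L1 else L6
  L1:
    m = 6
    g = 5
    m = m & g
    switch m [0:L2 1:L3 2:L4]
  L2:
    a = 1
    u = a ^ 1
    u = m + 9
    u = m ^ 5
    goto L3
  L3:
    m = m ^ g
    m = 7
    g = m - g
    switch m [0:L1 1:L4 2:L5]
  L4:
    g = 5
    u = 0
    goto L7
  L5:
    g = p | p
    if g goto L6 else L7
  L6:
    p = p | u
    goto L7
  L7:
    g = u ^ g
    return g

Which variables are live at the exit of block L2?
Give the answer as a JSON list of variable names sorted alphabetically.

Answer: ["g", "m", "p", "u"]

Derivation:
Block summaries:
  L0 def {f,g,p,u} use ∅
  L1 def {g,m} use ∅
  L2 def {a,u} use {m}
  L3 def {g,m} use {g,m}
  L4 def {g,u} use ∅
  L5 def {g} use {p}
  L6 def {p} use {p,u}
  L7 def {g} use {g,u}

Liveness:
  L0: in=∅ out={g,p,u}
  L1: in={p,u} out={g,m,p,u}
  L2: in={g,m,p} out={g,m,p,u}
  L3: in={g,m,p,u} out={p,u}
  L4: in=∅ out={g,u}
  L5: in={p,u} out={g,p,u}
  L6: in={g,p,u} out={g,u}
  L7: in={g,u} out=∅

live-out(L2) = ["g", "m", "p", "u"]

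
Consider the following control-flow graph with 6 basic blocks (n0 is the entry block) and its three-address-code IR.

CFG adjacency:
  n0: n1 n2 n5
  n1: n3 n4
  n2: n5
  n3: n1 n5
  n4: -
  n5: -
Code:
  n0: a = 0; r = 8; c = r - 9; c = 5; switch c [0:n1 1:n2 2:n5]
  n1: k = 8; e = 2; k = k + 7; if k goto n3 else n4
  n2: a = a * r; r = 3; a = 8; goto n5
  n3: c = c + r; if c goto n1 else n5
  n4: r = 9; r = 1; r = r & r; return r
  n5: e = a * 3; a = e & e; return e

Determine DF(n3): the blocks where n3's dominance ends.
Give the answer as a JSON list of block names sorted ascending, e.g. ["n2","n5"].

Answer: ["n1", "n5"]

Derivation:
idom tree: n1←n0 n2←n0 n3←n1 n4←n1 n5←n0
Dom∩ at merges:
  n1: preds {n0,n3}: {n0} ∩ {n0,n1,n3} = {n0}; idom=n0
  n5: preds {n0,n2,n3}: {n0} ∩ {n0,n2} ∩ {n0,n1,n3} = {n0}; idom=n0

Frontier:
  n1←n0: walk · to n0
  n1←n3: walk n3→n1 to n0
  n5←n0: walk · to n0
  n5←n2: walk n2 to n0
  n5←n3: walk n3→n1 to n0
  n0: DF=∅
  n1: DF={n1,n5}
  n2: DF={n5}
  n3: DF={n1,n5}
  n4: DF=∅
  n5: DF=∅

DF(n3) = ["n1", "n5"]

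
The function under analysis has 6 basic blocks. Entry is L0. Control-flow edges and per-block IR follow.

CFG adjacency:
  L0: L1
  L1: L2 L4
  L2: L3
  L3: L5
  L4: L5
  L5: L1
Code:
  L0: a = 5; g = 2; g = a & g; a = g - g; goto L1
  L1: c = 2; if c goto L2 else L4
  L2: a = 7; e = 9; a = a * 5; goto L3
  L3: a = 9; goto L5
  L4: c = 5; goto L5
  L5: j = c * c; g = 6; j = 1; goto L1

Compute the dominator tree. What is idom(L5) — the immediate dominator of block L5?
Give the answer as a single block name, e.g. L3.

idom tree: L1←L0 L2←L1 L3←L2 L4←L1 L5←L1
Dom at joins:
  L1: preds {L0,L5}: {L0} ∩ {L0,L1,L5} = {L0}; idom=L0
  L5: preds {L3,L4}: {L0,L1,L2,L3} ∩ {L0,L1,L4} = {L0,L1}; idom=L1

idom(L5) = L1

Answer: L1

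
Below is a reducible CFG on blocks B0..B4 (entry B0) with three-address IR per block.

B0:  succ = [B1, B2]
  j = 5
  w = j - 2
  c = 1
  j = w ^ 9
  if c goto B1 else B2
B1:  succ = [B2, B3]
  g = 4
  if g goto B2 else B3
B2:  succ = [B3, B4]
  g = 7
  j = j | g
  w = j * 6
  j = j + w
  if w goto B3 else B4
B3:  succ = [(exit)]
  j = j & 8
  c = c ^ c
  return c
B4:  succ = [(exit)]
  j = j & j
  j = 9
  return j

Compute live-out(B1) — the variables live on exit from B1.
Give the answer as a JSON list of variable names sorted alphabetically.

Answer: ["c", "j"]

Derivation:
Block summaries:
  B0: def={c,j,w} ue=∅
  B1: def={g} ue=∅
  B2: def={g,j,w} ue={j}
  B3: def={c,j} ue={c,j}
  B4: def={j} ue={j}

Live sets:
  B0: in=∅ out={c,j}
  B1: in={c,j} out={c,j}
  B2: in={c,j} out={c,j}
  B3: in={c,j} out=∅
  B4: in={j} out=∅

live-out(B1) = ["c", "j"]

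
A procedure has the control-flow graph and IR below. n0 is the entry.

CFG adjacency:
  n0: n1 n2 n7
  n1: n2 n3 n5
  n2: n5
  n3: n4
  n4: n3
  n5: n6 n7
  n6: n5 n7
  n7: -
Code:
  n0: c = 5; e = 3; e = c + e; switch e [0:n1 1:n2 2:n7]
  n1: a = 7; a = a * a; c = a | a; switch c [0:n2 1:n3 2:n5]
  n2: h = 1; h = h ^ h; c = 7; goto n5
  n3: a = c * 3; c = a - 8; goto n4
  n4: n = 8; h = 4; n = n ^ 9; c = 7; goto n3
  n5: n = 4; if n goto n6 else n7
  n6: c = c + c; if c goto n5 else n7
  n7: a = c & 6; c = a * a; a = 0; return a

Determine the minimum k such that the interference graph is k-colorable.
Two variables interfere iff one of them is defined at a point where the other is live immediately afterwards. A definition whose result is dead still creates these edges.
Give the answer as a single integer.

def/use:
  n0 def {c,e} use ∅
  n1 def {a,c} use ∅
  n2 def {c,h} use ∅
  n3 def {a,c} use {c}
  n4 def {c,h,n} use ∅
  n5 def {n} use ∅
  n6 def {c} use {c}
  n7 def {a,c} use {c}

Live sets:
  n0: in=∅ out={c}
  n1: in=∅ out={c}
  n2: in=∅ out={c}
  n3: in={c} out=∅
  n4: in=∅ out={c}
  n5: in={c} out={c}
  n6: in={c} out={c}
  n7: in={c} out=∅

Interfere edges:
  a — ∅
  c — {e,n}
  e — {c}
  h — {n}
  n — {c,h}

Registers:
  clique {c,e} ⇒ need ≥ 2
  assign a→c0 c→c0 e→c1 h→c0 n→c1 — no edge inside a register ⇒ χ ≤ 2
  χ = 2

Answer: 2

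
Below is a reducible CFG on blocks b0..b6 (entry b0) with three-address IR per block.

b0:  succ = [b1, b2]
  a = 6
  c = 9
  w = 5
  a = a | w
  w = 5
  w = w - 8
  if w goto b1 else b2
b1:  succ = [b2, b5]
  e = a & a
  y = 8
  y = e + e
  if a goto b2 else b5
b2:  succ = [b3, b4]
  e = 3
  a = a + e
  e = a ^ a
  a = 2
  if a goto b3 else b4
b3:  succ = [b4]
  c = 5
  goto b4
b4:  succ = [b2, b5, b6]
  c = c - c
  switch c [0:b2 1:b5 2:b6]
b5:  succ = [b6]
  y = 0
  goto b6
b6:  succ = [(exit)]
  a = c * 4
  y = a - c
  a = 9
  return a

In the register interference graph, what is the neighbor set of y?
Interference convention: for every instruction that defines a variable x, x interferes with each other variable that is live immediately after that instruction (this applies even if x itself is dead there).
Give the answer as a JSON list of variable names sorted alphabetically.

Answer: ["a", "c", "e"]

Derivation:
Per-block:
  b0: def={a,c,w} ue=∅
  b1: def={e,y} ue={a}
  b2: def={a,e} ue={a}
  b3: def={c} ue=∅
  b4: def={c} ue={c}
  b5: def={y} ue=∅
  b6: def={a,y} ue={c}

Backward fixpoint:
  b0: in=∅ out={a,c}
  b1: in={a,c} out={a,c}
  b2: in={a,c} out={a,c}
  b3: in={a} out={a,c}
  b4: in={a,c} out={a,c}
  b5: in={c} out={c}
  b6: in={c} out=∅

Interfere edges:
  a — {c,e,w,y}
  c — {a,e,w,y}
  e — {a,c,y}
  w — {a,c}
  y — {a,c,e}

N(y) = ["a", "c", "e"]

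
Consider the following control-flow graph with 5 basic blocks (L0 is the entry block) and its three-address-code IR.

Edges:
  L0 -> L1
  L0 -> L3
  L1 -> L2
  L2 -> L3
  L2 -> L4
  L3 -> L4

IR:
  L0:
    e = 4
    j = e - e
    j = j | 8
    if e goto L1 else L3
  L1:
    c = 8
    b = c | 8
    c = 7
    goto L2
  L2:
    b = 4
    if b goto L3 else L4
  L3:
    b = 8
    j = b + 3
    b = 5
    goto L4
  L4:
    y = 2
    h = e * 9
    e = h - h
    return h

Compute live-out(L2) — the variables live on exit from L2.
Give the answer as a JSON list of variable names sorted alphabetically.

def/use:
  L0: def={e,j} ue=∅
  L1: def={b,c} ue=∅
  L2: def={b} ue=∅
  L3: def={b,j} ue=∅
  L4: def={e,h,y} ue={e}

Backward fixpoint:
  L0: in=∅ out={e}
  L1: in={e} out={e}
  L2: in={e} out={e}
  L3: in={e} out={e}
  L4: in={e} out=∅

live-out(L2) = ["e"]

Answer: ["e"]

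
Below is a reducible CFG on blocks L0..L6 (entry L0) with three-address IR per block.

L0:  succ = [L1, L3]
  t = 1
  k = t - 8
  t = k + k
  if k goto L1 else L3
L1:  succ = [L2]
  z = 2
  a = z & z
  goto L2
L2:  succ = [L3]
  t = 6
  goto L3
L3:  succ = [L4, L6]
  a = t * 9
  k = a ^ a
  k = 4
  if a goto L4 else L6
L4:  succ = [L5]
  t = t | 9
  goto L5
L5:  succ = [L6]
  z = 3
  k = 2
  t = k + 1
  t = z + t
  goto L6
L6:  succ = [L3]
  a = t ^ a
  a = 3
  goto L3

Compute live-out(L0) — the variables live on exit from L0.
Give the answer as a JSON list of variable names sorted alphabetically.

Answer: ["t"]

Working:
Block summaries:
  L0: def={k,t} ue=∅
  L1: def={a,z} ue=∅
  L2: def={t} ue=∅
  L3: def={a,k} ue={t}
  L4: def={t} ue={t}
  L5: def={k,t,z} ue=∅
  L6: def={a} ue={a,t}

Backward fixpoint:
  L0 li=∅ lo={t}
  L1 li=∅ lo=∅
  L2 li=∅ lo={t}
  L3 li={t} lo={a,t}
  L4 li={a,t} lo={a}
  L5 li={a} lo={a,t}
  L6 li={a,t} lo={t}

live-out(L0) = ["t"]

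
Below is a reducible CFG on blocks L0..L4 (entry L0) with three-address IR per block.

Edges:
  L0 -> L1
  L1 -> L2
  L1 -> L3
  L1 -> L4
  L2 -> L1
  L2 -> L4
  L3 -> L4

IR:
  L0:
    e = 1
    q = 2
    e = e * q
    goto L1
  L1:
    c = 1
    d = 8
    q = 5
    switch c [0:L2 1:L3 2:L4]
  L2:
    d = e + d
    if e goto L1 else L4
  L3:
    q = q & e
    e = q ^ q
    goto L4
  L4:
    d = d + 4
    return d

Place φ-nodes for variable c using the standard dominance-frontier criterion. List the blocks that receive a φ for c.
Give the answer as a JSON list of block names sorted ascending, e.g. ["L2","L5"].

idom tree: L1←L0 L2←L1 L3←L1 L4←L1
Join-block Dom:
  L1: preds {L0,L2}: {L0} ∩ {L0,L1,L2} = {L0}; idom=L0
  L4: preds {L1,L2,L3}: {L0,L1} ∩ {L0,L1,L2} ∩ {L0,L1,L3} = {L0,L1}; idom=L1

Frontier:
  L1←L0: walk · to L0
  L1←L2: walk L2→L1 to L0
  L4←L1: walk · to L1
  L4←L2: walk L2 to L1
  L4←L3: walk L3 to L1
  L0 → ∅
  L1 → {L1}
  L2 → {L1,L4}
  L3 → {L4}
  L4 → ∅

φ for c: defs {L1}
  DF⁺ = {L1}

Answer: ["L1"]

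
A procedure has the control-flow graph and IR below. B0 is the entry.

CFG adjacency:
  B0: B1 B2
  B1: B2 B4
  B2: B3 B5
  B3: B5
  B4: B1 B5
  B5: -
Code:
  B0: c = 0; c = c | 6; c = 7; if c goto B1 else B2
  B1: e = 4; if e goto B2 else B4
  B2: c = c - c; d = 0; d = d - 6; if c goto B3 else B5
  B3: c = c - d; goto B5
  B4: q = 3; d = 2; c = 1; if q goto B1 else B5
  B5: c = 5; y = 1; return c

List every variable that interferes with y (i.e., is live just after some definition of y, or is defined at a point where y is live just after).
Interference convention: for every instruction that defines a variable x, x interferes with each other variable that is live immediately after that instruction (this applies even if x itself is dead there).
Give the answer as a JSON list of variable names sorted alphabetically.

Answer: ["c"]

Working:
Per-block:
  B0: {c} / ∅
  B1: {e} / ∅
  B2: {c,d} / {c}
  B3: {c} / {c,d}
  B4: {c,d,q} / ∅
  B5: {c,y} / ∅

Backward fixpoint:
  B0: in=∅ out={c}
  B1: in={c} out={c}
  B2: in={c} out={c,d}
  B3: in={c,d} out=∅
  B4: in=∅ out={c}
  B5: in=∅ out=∅

Interfere edges:
  c↔{d,e,q,y}
  d↔{c,q}
  e↔{c}
  q↔{c,d}
  y↔{c}

N(y) = ["c"]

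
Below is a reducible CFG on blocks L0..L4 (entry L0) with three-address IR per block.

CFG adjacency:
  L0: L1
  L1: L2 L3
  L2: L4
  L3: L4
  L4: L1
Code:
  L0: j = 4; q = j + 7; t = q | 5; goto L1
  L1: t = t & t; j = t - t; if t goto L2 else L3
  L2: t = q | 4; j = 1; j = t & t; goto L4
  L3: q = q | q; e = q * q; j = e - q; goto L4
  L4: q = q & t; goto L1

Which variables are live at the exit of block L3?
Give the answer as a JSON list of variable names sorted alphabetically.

Answer: ["q", "t"]

Working:
Per-block:
  L0: {j,q,t} / ∅
  L1: {j,t} / {t}
  L2: {j,t} / {q}
  L3: {e,j,q} / {q}
  L4: {q} / {q,t}

Backward fixpoint:
  L0 li=∅ lo={q,t}
  L1 li={q,t} lo={q,t}
  L2 li={q} lo={q,t}
  L3 li={q,t} lo={q,t}
  L4 li={q,t} lo={q,t}

live-out(L3) = ["q", "t"]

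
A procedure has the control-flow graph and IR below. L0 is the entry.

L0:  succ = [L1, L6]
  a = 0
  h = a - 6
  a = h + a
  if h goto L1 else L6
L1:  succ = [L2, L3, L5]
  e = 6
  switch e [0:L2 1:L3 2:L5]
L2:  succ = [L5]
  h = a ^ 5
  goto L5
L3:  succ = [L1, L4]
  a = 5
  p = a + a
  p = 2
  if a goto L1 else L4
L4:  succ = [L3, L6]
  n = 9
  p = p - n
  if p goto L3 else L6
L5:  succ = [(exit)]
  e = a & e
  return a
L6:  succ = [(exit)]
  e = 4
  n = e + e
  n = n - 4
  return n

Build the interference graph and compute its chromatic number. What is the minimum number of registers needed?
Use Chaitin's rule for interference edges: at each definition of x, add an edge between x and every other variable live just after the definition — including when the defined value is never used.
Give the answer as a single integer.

Answer: 3

Derivation:
Per-block:
  L0: def={a,h} ue=∅
  L1: def={e} ue=∅
  L2: def={h} ue={a}
  L3: def={a,p} ue=∅
  L4: def={n,p} ue={p}
  L5: def={e} ue={a,e}
  L6: def={e,n} ue=∅

Liveness:
  live L0: ∅→{a}
  live L1: {a}→{a,e}
  live L2: {a,e}→{a,e}
  live L3: ∅→{a,p}
  live L4: {p}→∅
  live L5: {a,e}→∅
  live L6: ∅→∅

Interference:
  a↔{e,h,p}
  e↔{a,h}
  h↔{a,e}
  n↔{p}
  p↔{a,n}

Chromatic number:
  clique {a,e,h} ⇒ need ≥ 3
  assign a→R0 e→R1 h→R2 n→R0 p→R1 — no edge inside a register ⇒ χ ≤ 3
  χ = 3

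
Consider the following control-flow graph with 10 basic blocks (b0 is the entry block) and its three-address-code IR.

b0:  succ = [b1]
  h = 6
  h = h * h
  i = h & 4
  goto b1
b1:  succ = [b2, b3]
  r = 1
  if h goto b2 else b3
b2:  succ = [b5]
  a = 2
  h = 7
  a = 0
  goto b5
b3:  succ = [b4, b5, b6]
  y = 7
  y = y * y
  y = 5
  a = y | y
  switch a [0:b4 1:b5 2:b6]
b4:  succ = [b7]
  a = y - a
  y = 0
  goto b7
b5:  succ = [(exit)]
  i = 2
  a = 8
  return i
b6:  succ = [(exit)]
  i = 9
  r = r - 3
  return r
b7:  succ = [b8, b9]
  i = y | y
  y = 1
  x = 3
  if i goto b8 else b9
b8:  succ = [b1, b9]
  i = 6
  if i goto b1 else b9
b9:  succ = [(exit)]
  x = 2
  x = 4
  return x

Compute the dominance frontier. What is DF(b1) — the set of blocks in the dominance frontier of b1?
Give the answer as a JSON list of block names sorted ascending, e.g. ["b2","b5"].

Answer: ["b1"]

Analysis:
idom tree: b1←b0 b2←b1 b3←b1 b4←b3 b5←b1 b6←b3 b7←b4 b8←b7 b9←b7
Join-block Dom:
  b1: preds {b0,b8}: {b0} ∩ {b0,b1,b3,b4,b7,b8} = {b0}; idom=b0
  b5: preds {b2,b3}: {b0,b1,b2} ∩ {b0,b1,b3} = {b0,b1}; idom=b1
  b9: preds {b7,b8}: {b0,b1,b3,b4,b7} ∩ {b0,b1,b3,b4,b7,b8} = {b0,b1,b3,b4,b7}; idom=b7

Frontier:
  b1←b0: walk · to b0
  b1←b8: walk b8→b7→b4→b3→b1 to b0
  b5←b2: walk b2 to b1
  b5←b3: walk b3 to b1
  b9←b7: walk · to b7
  b9←b8: walk b8 to b7
  b0 → ∅
  b1 → {b1}
  b2 → {b5}
  b3 → {b1,b5}
  b4 → {b1}
  b5 → ∅
  b6 → ∅
  b7 → {b1}
  b8 → {b1,b9}
  b9 → ∅

DF(b1) = ["b1"]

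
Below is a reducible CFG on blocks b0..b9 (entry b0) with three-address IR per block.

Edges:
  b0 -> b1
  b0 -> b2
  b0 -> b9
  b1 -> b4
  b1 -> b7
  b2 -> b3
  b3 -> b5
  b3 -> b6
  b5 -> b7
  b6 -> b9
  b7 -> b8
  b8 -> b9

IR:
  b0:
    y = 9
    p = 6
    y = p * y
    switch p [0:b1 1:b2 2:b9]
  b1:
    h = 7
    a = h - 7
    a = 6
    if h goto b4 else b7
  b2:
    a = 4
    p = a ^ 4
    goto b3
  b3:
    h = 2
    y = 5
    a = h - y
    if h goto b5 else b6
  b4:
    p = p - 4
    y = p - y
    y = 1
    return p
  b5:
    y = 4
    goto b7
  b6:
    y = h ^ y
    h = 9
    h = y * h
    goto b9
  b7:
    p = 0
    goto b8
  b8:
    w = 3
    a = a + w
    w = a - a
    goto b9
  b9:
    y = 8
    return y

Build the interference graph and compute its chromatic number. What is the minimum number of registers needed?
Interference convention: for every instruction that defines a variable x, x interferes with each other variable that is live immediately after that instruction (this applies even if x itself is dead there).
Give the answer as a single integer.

def/use:
  b0: def={p,y} ue=∅
  b1: def={a,h} ue=∅
  b2: def={a,p} ue=∅
  b3: def={a,h,y} ue=∅
  b4: def={p,y} ue={p,y}
  b5: def={y} ue=∅
  b6: def={h,y} ue={h,y}
  b7: def={p} ue=∅
  b8: def={a,w} ue={a}
  b9: def={y} ue=∅

Liveness:
  live b0: ∅→{p,y}
  live b1: {p,y}→{a,p,y}
  live b2: ∅→∅
  live b3: ∅→{a,h,y}
  live b4: {p,y}→∅
  live b5: {a}→{a}
  live b6: {h,y}→∅
  live b7: {a}→{a}
  live b8: {a}→∅
  live b9: ∅→∅

Interference:
  a — {h,p,w,y}
  h — {a,p,y}
  p — {a,h,y}
  w — {a}
  y — {a,h,p}

Colouring:
  clique {a,h,p,y} ⇒ need ≥ 4
  4-colouring: r0={a}  r1={h,w}  r2={p}  r3={y}
  χ = 4

Answer: 4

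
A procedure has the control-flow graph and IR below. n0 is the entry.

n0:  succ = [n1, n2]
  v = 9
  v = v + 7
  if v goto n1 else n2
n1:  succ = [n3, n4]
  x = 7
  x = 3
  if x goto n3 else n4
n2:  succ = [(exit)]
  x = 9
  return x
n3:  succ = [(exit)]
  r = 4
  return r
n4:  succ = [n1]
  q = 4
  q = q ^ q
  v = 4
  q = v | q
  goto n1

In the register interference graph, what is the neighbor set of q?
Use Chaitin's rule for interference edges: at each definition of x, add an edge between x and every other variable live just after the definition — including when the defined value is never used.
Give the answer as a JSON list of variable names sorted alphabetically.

Block summaries:
  n0: {v} / ∅
  n1: {x} / ∅
  n2: {x} / ∅
  n3: {r} / ∅
  n4: {q,v} / ∅

Liveness:
  live n0: ∅→∅
  live n1: ∅→∅
  live n2: ∅→∅
  live n3: ∅→∅
  live n4: ∅→∅

Interfere edges:
  q↔{v}
  r↔∅
  v↔{q}
  x↔∅

N(q) = ["v"]

Answer: ["v"]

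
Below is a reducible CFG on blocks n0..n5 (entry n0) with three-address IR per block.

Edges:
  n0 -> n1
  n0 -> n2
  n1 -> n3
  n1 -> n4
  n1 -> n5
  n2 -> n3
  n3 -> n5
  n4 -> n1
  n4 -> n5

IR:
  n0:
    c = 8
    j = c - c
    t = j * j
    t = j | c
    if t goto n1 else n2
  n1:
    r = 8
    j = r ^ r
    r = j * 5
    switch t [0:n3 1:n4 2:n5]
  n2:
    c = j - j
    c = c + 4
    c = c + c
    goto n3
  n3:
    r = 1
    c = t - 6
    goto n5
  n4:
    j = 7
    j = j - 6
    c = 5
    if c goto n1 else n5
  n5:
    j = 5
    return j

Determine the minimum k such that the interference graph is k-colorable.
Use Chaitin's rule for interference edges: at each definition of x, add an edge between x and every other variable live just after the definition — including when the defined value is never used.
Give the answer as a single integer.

Block summaries:
  n0 def {c,j,t} use ∅
  n1 def {j,r} use {t}
  n2 def {c} use {j}
  n3 def {c,r} use {t}
  n4 def {c,j} use ∅
  n5 def {j} use ∅

Live sets:
  n0 li=∅ lo={j,t}
  n1 li={t} lo={t}
  n2 li={j,t} lo={t}
  n3 li={t} lo=∅
  n4 li={t} lo={t}
  n5 li=∅ lo=∅

Conflict graph:
  c — {j,t}
  j — {c,t}
  r — {t}
  t — {c,j,r}

Colouring:
  {c,j,t} pairwise interfere (3-clique) ⇒ χ ≥ 3
  3-colouring: c0={t}  c1={c,r}  c2={j}
  χ = 3

Answer: 3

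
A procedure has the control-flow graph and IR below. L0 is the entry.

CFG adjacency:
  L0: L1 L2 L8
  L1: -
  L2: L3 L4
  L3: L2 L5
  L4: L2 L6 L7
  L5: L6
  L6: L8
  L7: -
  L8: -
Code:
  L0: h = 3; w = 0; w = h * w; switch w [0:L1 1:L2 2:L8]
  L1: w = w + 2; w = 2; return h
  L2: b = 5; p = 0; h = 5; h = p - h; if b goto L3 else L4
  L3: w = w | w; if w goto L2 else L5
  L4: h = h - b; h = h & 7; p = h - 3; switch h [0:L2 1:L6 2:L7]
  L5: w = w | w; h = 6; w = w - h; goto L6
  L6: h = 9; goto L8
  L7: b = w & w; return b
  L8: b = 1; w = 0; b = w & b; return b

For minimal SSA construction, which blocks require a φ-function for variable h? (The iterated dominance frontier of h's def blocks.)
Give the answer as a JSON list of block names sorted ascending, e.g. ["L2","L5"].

idom tree: L1←L0 L2←L0 L3←L2 L4←L2 L5←L3 L6←L2 L7←L4 L8←L0
Join-block Dom:
  L2: preds {L0,L3,L4}: {L0} ∩ {L0,L2,L3} ∩ {L0,L2,L4} = {L0}; idom=L0
  L6: preds {L4,L5}: {L0,L2,L4} ∩ {L0,L2,L3,L5} = {L0,L2}; idom=L2
  L8: preds {L0,L6}: {L0} ∩ {L0,L2,L6} = {L0}; idom=L0

DF derivation:
  L2←L0: walk · to L0
  L2←L3: walk L3→L2 to L0
  L2←L4: walk L4→L2 to L0
  L6←L4: walk L4 to L2
  L6←L5: walk L5→L3 to L2
  L8←L0: walk · to L0
  L8←L6: walk L6→L2 to L0
  L0: DF=∅
  L1: DF=∅
  L2: DF={L2,L8}
  L3: DF={L2,L6}
  L4: DF={L2,L6}
  L5: DF={L6}
  L6: DF={L8}
  L7: DF=∅
  L8: DF=∅

φ for h: defs {L0,L2,L4,L5,L6}
  DF⁺ = {L2,L6,L8}

Answer: ["L2", "L6", "L8"]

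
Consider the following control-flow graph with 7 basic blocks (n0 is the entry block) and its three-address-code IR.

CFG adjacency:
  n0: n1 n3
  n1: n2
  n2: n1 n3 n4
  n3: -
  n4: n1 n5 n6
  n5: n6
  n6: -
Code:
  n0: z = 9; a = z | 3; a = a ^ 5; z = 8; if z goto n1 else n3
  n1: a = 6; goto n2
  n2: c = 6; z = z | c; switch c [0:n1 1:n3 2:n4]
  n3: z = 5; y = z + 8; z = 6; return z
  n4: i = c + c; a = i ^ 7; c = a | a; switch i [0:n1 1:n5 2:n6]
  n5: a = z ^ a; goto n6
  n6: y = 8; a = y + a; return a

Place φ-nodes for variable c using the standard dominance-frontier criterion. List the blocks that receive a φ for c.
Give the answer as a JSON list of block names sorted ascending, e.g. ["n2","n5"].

Answer: ["n1", "n3"]

Analysis:
idom tree: n1←n0 n2←n1 n3←n0 n4←n2 n5←n4 n6←n4
Dom∩ at merges:
  n1: preds {n0,n2,n4}: {n0} ∩ {n0,n1,n2} ∩ {n0,n1,n2,n4} = {n0}; idom=n0
  n3: preds {n0,n2}: {n0} ∩ {n0,n1,n2} = {n0}; idom=n0
  n6: preds {n4,n5}: {n0,n1,n2,n4} ∩ {n0,n1,n2,n4,n5} = {n0,n1,n2,n4}; idom=n4

Frontier:
  join n1 pred n0: · stop@n0
  join n1 pred n2: n2→n1 stop@n0
  join n1 pred n4: n4→n2→n1 stop@n0
  join n3 pred n0: · stop@n0
  join n3 pred n2: n2→n1 stop@n0
  join n6 pred n4: · stop@n4
  join n6 pred n5: n5 stop@n4
  DF(n0)=∅
  DF(n1)={n1,n3}
  DF(n2)={n1,n3}
  DF(n3)=∅
  DF(n4)={n1}
  DF(n5)={n6}
  DF(n6)=∅

φ for c: defs {n2,n4}
  DF⁺ = {n1,n3}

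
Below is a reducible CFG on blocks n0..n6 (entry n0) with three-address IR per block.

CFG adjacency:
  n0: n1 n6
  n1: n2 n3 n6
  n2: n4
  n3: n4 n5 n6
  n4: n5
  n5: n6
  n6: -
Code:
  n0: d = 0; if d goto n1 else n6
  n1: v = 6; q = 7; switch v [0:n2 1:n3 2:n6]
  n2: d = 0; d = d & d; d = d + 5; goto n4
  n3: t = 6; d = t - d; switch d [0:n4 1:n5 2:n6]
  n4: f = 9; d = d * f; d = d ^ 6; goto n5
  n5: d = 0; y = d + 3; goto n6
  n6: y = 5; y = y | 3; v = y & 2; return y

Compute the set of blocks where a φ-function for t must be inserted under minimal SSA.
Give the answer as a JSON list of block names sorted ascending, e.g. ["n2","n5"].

Answer: ["n4", "n5", "n6"]

Analysis:
idom tree: n1←n0 n2←n1 n3←n1 n4←n1 n5←n1 n6←n0
Dom∩ at merges:
  n4: preds {n2,n3}: {n0,n1,n2} ∩ {n0,n1,n3} = {n0,n1}; idom=n1
  n5: preds {n3,n4}: {n0,n1,n3} ∩ {n0,n1,n4} = {n0,n1}; idom=n1
  n6: preds {n0,n1,n3,n5}: {n0} ∩ {n0,n1} ∩ {n0,n1,n3} ∩ {n0,n1,n5} = {n0}; idom=n0

DF walk-up:
  n4←n2: walk n2 to n1
  n4←n3: walk n3 to n1
  n5←n3: walk n3 to n1
  n5←n4: walk n4 to n1
  n6←n0: walk · to n0
  n6←n1: walk n1 to n0
  n6←n3: walk n3→n1 to n0
  n6←n5: walk n5→n1 to n0
  n0 → ∅
  n1 → {n6}
  n2 → {n4}
  n3 → {n4,n5,n6}
  n4 → {n5}
  n5 → {n6}
  n6 → ∅

φ for t: defs {n3}
  DF⁺ = {n4,n5,n6}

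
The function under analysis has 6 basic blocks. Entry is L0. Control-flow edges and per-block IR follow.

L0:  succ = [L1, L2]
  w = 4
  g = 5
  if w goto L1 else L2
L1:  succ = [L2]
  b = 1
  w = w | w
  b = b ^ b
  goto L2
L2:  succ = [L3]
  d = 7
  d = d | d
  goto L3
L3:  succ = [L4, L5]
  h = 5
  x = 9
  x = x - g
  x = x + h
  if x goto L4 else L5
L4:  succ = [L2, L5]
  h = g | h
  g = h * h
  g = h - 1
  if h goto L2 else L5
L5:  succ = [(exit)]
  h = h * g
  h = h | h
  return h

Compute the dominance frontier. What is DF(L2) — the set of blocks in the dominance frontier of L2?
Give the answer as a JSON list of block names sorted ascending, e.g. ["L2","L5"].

idom tree: L1←L0 L2←L0 L3←L2 L4←L3 L5←L3
Dom∩ at merges:
  L2: preds {L0,L1,L4}: {L0} ∩ {L0,L1} ∩ {L0,L2,L3,L4} = {L0}; idom=L0
  L5: preds {L3,L4}: {L0,L2,L3} ∩ {L0,L2,L3,L4} = {L0,L2,L3}; idom=L3

DF derivation:
  join L2 pred L0: · stop@L0
  join L2 pred L1: L1 stop@L0
  join L2 pred L4: L4→L3→L2 stop@L0
  join L5 pred L3: · stop@L3
  join L5 pred L4: L4 stop@L3
  L0 → ∅
  L1 → {L2}
  L2 → {L2}
  L3 → {L2}
  L4 → {L2,L5}
  L5 → ∅

DF(L2) = ["L2"]

Answer: ["L2"]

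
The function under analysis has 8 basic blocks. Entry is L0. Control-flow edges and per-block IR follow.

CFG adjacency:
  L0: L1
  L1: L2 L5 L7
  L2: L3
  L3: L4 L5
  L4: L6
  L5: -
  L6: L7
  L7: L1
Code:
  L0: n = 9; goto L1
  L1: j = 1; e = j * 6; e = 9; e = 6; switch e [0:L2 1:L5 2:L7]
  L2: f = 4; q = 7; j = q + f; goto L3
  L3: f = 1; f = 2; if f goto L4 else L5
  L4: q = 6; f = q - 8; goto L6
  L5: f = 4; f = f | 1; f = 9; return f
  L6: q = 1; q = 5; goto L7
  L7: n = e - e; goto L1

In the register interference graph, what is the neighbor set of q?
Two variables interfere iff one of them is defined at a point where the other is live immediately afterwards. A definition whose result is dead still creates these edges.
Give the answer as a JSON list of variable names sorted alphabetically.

def/use:
  L0: def={n} ue=∅
  L1: def={e,j} ue=∅
  L2: def={f,j,q} ue=∅
  L3: def={f} ue=∅
  L4: def={f,q} ue=∅
  L5: def={f} ue=∅
  L6: def={q} ue=∅
  L7: def={n} ue={e}

Liveness:
  L0 li=∅ lo=∅
  L1 li=∅ lo={e}
  L2 li={e} lo={e}
  L3 li={e} lo={e}
  L4 li={e} lo={e}
  L5 li=∅ lo=∅
  L6 li={e} lo={e}
  L7 li={e} lo=∅

Conflict graph:
  e — {f,j,q}
  f — {e,q}
  j — {e}
  n — ∅
  q — {e,f}

N(q) = ["e", "f"]

Answer: ["e", "f"]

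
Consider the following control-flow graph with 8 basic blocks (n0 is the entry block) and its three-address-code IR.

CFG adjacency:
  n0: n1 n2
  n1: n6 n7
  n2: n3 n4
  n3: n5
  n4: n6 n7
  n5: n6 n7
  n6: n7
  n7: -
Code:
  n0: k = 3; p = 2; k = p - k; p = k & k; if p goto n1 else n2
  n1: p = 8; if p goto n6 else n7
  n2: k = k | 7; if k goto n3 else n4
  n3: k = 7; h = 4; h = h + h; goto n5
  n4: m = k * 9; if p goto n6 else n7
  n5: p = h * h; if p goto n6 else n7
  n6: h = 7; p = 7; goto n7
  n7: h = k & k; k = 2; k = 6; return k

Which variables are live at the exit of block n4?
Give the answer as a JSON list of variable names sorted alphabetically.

Block summaries:
  n0: {k,p} / ∅
  n1: {p} / ∅
  n2: {k} / {k}
  n3: {h,k} / ∅
  n4: {m} / {k,p}
  n5: {p} / {h}
  n6: {h,p} / ∅
  n7: {h,k} / {k}

Backward fixpoint:
  live n0: ∅→{k,p}
  live n1: {k}→{k}
  live n2: {k,p}→{k,p}
  live n3: ∅→{h,k}
  live n4: {k,p}→{k}
  live n5: {h,k}→{k}
  live n6: {k}→{k}
  live n7: {k}→∅

live-out(n4) = ["k"]

Answer: ["k"]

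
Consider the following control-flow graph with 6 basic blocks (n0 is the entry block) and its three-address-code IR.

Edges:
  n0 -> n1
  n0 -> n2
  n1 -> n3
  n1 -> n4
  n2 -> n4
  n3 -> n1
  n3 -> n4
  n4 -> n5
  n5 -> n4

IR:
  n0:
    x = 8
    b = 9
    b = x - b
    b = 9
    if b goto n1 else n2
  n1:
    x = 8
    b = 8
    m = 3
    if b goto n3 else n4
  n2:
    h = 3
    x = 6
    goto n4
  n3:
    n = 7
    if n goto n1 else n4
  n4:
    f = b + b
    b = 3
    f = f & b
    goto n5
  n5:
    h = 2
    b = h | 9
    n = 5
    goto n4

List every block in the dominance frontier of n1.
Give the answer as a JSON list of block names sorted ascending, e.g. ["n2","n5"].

Answer: ["n1", "n4"]

Working:
idom tree: n1←n0 n2←n0 n3←n1 n4←n0 n5←n4
Dom∩ at merges:
  n1: preds {n0,n3}: {n0} ∩ {n0,n1,n3} = {n0}; idom=n0
  n4: preds {n1,n2,n3,n5}: {n0,n1} ∩ {n0,n2} ∩ {n0,n1,n3} ∩ {n0,n4,n5} = {n0}; idom=n0

DF derivation:
  join n1 pred n0: · stop@n0
  join n1 pred n3: n3→n1 stop@n0
  join n4 pred n1: n1 stop@n0
  join n4 pred n2: n2 stop@n0
  join n4 pred n3: n3→n1 stop@n0
  join n4 pred n5: n5→n4 stop@n0
  n0 → ∅
  n1 → {n1,n4}
  n2 → {n4}
  n3 → {n1,n4}
  n4 → {n4}
  n5 → {n4}

DF(n1) = ["n1", "n4"]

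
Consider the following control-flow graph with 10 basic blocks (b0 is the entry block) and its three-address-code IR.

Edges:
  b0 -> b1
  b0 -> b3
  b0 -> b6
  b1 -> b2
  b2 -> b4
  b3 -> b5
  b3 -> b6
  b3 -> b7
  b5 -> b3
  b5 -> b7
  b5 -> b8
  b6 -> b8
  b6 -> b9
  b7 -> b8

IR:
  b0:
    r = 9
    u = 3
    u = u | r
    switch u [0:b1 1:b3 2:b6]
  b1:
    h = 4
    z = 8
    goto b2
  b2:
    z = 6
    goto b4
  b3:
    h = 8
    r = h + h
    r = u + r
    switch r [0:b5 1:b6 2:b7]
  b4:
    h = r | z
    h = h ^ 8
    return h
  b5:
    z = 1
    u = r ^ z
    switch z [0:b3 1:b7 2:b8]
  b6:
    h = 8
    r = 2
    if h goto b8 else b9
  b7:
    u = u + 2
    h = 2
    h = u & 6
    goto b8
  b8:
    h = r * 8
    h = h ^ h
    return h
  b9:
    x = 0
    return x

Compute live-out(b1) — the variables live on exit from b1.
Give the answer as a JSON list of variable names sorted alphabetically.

Block summaries:
  b0: def={r,u} ue=∅
  b1: def={h,z} ue=∅
  b2: def={z} ue=∅
  b3: def={h,r} ue={u}
  b4: def={h} ue={r,z}
  b5: def={u,z} ue={r}
  b6: def={h,r} ue=∅
  b7: def={h,u} ue={u}
  b8: def={h} ue={r}
  b9: def={x} ue=∅

Liveness:
  b0 li=∅ lo={r,u}
  b1 li={r} lo={r}
  b2 li={r} lo={r,z}
  b3 li={u} lo={r,u}
  b4 li={r,z} lo=∅
  b5 li={r} lo={r,u}
  b6 li=∅ lo={r}
  b7 li={r,u} lo={r}
  b8 li={r} lo=∅
  b9 li=∅ lo=∅

live-out(b1) = ["r"]

Answer: ["r"]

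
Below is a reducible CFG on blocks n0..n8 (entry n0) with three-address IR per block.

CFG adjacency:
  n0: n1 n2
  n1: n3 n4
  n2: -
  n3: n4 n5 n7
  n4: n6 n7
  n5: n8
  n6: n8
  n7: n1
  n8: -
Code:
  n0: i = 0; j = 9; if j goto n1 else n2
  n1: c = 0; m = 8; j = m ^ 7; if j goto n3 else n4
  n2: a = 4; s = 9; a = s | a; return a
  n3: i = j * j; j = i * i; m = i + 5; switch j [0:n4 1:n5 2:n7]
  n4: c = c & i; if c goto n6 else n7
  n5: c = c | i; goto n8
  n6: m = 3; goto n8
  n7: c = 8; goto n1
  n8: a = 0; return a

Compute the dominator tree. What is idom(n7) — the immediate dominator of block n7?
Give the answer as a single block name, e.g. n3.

Answer: n1

Working:
idom tree: n1←n0 n2←n0 n3←n1 n4←n1 n5←n3 n6←n4 n7←n1 n8←n1
Dom at joins:
  n1: preds {n0,n7}: {n0} ∩ {n0,n1,n7} = {n0}; idom=n0
  n4: preds {n1,n3}: {n0,n1} ∩ {n0,n1,n3} = {n0,n1}; idom=n1
  n7: preds {n3,n4}: {n0,n1,n3} ∩ {n0,n1,n4} = {n0,n1}; idom=n1
  n8: preds {n5,n6}: {n0,n1,n3,n5} ∩ {n0,n1,n4,n6} = {n0,n1}; idom=n1

idom(n7) = n1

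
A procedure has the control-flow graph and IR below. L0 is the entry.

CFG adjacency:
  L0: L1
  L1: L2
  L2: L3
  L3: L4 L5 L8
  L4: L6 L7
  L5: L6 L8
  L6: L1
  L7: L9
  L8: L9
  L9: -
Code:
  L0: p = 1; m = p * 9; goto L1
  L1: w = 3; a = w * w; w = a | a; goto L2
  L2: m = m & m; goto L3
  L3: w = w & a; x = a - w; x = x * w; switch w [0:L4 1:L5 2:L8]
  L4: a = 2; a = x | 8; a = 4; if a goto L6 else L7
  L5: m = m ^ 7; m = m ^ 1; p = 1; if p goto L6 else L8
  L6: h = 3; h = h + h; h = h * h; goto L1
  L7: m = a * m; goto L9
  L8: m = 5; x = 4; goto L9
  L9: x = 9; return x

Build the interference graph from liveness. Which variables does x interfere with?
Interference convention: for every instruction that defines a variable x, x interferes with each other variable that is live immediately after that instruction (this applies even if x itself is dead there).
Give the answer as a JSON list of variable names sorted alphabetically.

Block summaries:
  L0 def {m,p} use ∅
  L1 def {a,w} use ∅
  L2 def {m} use {m}
  L3 def {w,x} use {a,w}
  L4 def {a} use {x}
  L5 def {m,p} use {m}
  L6 def {h} use ∅
  L7 def {m} use {a,m}
  L8 def {m,x} use ∅
  L9 def {x} use ∅

Liveness:
  L0 li=∅ lo={m}
  L1 li={m} lo={a,m,w}
  L2 li={a,m,w} lo={a,m,w}
  L3 li={a,m,w} lo={m,x}
  L4 li={m,x} lo={a,m}
  L5 li={m} lo={m}
  L6 li={m} lo={m}
  L7 li={a,m} lo=∅
  L8 li=∅ lo=∅
  L9 li=∅ lo=∅

Conflict graph:
  a — {m,w,x}
  h — {m}
  m — {a,h,p,w,x}
  p — {m}
  w — {a,m,x}
  x — {a,m,w}

N(x) = ["a", "m", "w"]

Answer: ["a", "m", "w"]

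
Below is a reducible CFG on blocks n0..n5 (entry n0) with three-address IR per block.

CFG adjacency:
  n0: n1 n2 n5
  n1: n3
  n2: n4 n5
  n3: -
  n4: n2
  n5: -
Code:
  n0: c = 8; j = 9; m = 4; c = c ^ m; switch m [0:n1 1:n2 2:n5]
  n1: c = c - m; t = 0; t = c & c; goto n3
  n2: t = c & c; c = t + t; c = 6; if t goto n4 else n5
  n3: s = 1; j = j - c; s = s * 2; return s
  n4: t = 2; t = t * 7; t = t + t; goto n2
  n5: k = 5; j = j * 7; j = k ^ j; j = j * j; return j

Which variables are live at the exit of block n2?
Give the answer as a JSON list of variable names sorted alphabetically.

Block summaries:
  n0: {c,j,m} / ∅
  n1: {c,t} / {c,m}
  n2: {c,t} / {c}
  n3: {j,s} / {c,j}
  n4: {t} / ∅
  n5: {j,k} / {j}

Live sets:
  live n0: ∅→{c,j,m}
  live n1: {c,j,m}→{c,j}
  live n2: {c,j}→{c,j}
  live n3: {c,j}→∅
  live n4: {c,j}→{c,j}
  live n5: {j}→∅

live-out(n2) = ["c", "j"]

Answer: ["c", "j"]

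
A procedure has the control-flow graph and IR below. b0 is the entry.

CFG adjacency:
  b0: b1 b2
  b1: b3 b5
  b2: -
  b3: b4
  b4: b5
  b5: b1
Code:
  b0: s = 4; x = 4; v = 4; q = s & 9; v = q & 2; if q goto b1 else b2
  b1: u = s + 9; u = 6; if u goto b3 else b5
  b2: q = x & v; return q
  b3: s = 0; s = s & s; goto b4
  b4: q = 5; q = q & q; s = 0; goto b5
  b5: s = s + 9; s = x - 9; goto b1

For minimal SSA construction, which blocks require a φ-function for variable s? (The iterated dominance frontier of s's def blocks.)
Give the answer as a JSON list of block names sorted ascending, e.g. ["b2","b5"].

Answer: ["b1", "b5"]

Working:
idom tree: b1←b0 b2←b0 b3←b1 b4←b3 b5←b1
Dom at joins:
  b1: preds {b0,b5}: {b0} ∩ {b0,b1,b5} = {b0}; idom=b0
  b5: preds {b1,b4}: {b0,b1} ∩ {b0,b1,b3,b4} = {b0,b1}; idom=b1

DF derivation:
  b1←b0: walk · to b0
  b1←b5: walk b5→b1 to b0
  b5←b1: walk · to b1
  b5←b4: walk b4→b3 to b1
  DF(b0)=∅
  DF(b1)={b1}
  DF(b2)=∅
  DF(b3)={b5}
  DF(b4)={b5}
  DF(b5)={b1}

φ for s: defs {b0,b3,b4,b5}
  DF⁺ = {b1,b5}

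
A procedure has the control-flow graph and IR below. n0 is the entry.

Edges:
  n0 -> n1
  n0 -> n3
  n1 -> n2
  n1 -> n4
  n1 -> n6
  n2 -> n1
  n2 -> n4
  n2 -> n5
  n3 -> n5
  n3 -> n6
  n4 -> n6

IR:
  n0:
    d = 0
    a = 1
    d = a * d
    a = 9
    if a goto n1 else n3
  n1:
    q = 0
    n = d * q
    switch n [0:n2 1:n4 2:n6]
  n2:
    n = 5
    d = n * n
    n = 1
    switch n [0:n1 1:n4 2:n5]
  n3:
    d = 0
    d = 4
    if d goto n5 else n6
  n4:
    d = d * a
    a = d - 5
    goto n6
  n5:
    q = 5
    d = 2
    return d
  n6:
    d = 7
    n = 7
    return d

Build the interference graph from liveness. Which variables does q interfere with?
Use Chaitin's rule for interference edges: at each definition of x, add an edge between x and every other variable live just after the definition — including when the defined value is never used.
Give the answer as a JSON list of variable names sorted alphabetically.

Per-block:
  n0: def={a,d} ue=∅
  n1: def={n,q} ue={d}
  n2: def={d,n} ue=∅
  n3: def={d} ue=∅
  n4: def={a,d} ue={a,d}
  n5: def={d,q} ue=∅
  n6: def={d,n} ue=∅

Live sets:
  n0 li=∅ lo={a,d}
  n1 li={a,d} lo={a,d}
  n2 li={a} lo={a,d}
  n3 li=∅ lo=∅
  n4 li={a,d} lo=∅
  n5 li=∅ lo=∅
  n6 li=∅ lo=∅

Interfere edges:
  a — {d,n,q}
  d — {a,n,q}
  n — {a,d}
  q — {a,d}

N(q) = ["a", "d"]

Answer: ["a", "d"]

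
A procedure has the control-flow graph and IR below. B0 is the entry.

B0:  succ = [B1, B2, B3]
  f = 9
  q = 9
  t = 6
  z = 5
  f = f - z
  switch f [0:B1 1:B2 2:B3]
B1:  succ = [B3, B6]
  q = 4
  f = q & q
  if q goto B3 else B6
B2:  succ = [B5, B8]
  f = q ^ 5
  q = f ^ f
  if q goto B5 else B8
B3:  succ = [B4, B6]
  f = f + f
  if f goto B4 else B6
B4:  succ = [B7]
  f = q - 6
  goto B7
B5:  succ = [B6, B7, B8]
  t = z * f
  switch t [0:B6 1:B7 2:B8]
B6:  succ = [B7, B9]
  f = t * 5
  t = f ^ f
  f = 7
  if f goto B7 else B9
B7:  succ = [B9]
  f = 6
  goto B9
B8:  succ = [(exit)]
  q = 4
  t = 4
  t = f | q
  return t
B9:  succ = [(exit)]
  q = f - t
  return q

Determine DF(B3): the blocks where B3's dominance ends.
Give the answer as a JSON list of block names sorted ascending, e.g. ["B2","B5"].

idom tree: B1←B0 B2←B0 B3←B0 B4←B3 B5←B2 B6←B0 B7←B0 B8←B2 B9←B0
Dom∩ at merges:
  B3: preds {B0,B1}: {B0} ∩ {B0,B1} = {B0}; idom=B0
  B6: preds {B1,B3,B5}: {B0,B1} ∩ {B0,B3} ∩ {B0,B2,B5} = {B0}; idom=B0
  B7: preds {B4,B5,B6}: {B0,B3,B4} ∩ {B0,B2,B5} ∩ {B0,B6} = {B0}; idom=B0
  B8: preds {B2,B5}: {B0,B2} ∩ {B0,B2,B5} = {B0,B2}; idom=B2
  B9: preds {B6,B7}: {B0,B6} ∩ {B0,B7} = {B0}; idom=B0

DF derivation:
  B3←B0: walk · to B0
  B3←B1: walk B1 to B0
  B6←B1: walk B1 to B0
  B6←B3: walk B3 to B0
  B6←B5: walk B5→B2 to B0
  B7←B4: walk B4→B3 to B0
  B7←B5: walk B5→B2 to B0
  B7←B6: walk B6 to B0
  B8←B2: walk · to B2
  B8←B5: walk B5 to B2
  B9←B6: walk B6 to B0
  B9←B7: walk B7 to B0
  DF(B0)=∅
  DF(B1)={B3,B6}
  DF(B2)={B6,B7}
  DF(B3)={B6,B7}
  DF(B4)={B7}
  DF(B5)={B6,B7,B8}
  DF(B6)={B7,B9}
  DF(B7)={B9}
  DF(B8)=∅
  DF(B9)=∅

DF(B3) = ["B6", "B7"]

Answer: ["B6", "B7"]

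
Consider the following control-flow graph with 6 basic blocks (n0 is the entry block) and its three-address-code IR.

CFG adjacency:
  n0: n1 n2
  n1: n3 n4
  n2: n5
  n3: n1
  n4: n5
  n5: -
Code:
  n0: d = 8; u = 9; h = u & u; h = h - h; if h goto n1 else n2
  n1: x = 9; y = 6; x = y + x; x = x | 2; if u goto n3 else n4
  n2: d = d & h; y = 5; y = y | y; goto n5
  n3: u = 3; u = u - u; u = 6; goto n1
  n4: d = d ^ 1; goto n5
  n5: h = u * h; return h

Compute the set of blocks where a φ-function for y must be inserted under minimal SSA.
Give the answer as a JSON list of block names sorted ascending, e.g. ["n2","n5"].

idom tree: n1←n0 n2←n0 n3←n1 n4←n1 n5←n0
Dom∩ at merges:
  n1: preds {n0,n3}: {n0} ∩ {n0,n1,n3} = {n0}; idom=n0
  n5: preds {n2,n4}: {n0,n2} ∩ {n0,n1,n4} = {n0}; idom=n0

DF walk-up:
  n1←n0: walk · to n0
  n1←n3: walk n3→n1 to n0
  n5←n2: walk n2 to n0
  n5←n4: walk n4→n1 to n0
  DF(n0)=∅
  DF(n1)={n1,n5}
  DF(n2)={n5}
  DF(n3)={n1}
  DF(n4)={n5}
  DF(n5)=∅

φ for y: defs {n1,n2}
  DF⁺ = {n1,n5}

Answer: ["n1", "n5"]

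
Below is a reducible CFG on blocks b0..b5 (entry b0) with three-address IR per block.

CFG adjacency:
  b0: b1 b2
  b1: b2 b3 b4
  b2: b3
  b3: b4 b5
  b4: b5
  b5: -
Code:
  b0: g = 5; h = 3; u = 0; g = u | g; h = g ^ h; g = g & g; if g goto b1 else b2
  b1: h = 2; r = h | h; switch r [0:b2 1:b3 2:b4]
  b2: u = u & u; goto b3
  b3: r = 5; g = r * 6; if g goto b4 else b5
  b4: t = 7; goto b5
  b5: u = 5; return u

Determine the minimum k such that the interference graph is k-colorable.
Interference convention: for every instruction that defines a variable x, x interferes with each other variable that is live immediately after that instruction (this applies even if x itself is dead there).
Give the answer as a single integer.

Answer: 3

Derivation:
def/use:
  b0: {g,h,u} / ∅
  b1: {h,r} / ∅
  b2: {u} / {u}
  b3: {g,r} / ∅
  b4: {t} / ∅
  b5: {u} / ∅

Live sets:
  b0 li=∅ lo={u}
  b1 li={u} lo={u}
  b2 li={u} lo=∅
  b3 li=∅ lo=∅
  b4 li=∅ lo=∅
  b5 li=∅ lo=∅

Interfere edges:
  g: {h,u}
  h: {g,u}
  r: {u}
  t: ∅
  u: {g,h,r}

Registers:
  clique {g,h,u} ⇒ need ≥ 3
  3-colouring: c0={t,u}  c1={g,r}  c2={h}
  χ = 3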